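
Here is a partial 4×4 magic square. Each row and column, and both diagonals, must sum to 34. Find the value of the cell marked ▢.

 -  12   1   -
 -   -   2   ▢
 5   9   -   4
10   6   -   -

14

Row 3: 5 + 9 + 4 + ? = 34, so (3,3) = 16.
Using column 2: 12 + 9 + 6 + ? → (2,2) = 34 − 27 = 7.
From column 3, 34 − (1 + 2 + 16) gives (4,3) = 15.
Anti-diagonal needs 34; the known cells sum to 21, so (1,4) = 13.
Row 1: 12 + 1 + 13 + ? = 34, so (1,1) = 8.
Row 4 needs 34; the known cells sum to 31, so (4,4) = 3.
Column 1 must total 34; the given cells sum to 23, so (2,1) = 11.
The remaining cell in column 4 is (2,4) = 34 − 20 = 14.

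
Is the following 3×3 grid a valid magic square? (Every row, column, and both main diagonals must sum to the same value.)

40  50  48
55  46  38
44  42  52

Row 1: 40 + 50 + 48 = 138.
Row 2: 55 + 46 + 38 = 139.
Row 3: 44 + 42 + 52 = 138.
Column 1: 40 + 55 + 44 = 139.
Column 2: 50 + 46 + 42 = 138.
Column 3: 48 + 38 + 52 = 138.
Main diagonal: 40 + 46 + 52 = 138.
Anti-diagonal: 48 + 46 + 44 = 138.

No — row 2 sums to 139 but row 3 sums to 138.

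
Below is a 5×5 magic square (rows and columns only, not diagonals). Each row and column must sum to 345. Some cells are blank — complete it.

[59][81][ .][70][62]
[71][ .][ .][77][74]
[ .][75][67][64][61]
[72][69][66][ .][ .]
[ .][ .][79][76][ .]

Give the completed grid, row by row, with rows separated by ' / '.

59 81 73 70 62 / 71 63 60 77 74 / 78 75 67 64 61 / 72 69 66 58 80 / 65 57 79 76 68

Using row 1: 59 + 81 + 70 + 62 + ? → (1,3) = 345 − 272 = 73.
Row 3 needs 345; the known cells sum to 267, so (3,1) = 78.
Column 1 needs 345; the known cells sum to 280, so (5,1) = 65.
Column 3 must total 345; the given cells sum to 285, so (2,3) = 60.
From column 4, 345 − (70 + 77 + 64 + 76) gives (4,4) = 58.
Row 2 needs 345; the known cells sum to 282, so (2,2) = 63.
Row 4: 72 + 69 + 66 + 58 + ? = 345, so (4,5) = 80.
Using column 2: 81 + 63 + 75 + 69 + ? → (5,2) = 345 − 288 = 57.
Column 5 must total 345; the given cells sum to 277, so (5,5) = 68.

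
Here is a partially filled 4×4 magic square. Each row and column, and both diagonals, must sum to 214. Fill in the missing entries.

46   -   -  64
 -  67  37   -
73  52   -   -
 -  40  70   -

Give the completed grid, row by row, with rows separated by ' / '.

Column 2 needs 214; the known cells sum to 159, so (1,2) = 55.
Using anti-diagonal: 64 + 37 + 52 + ? → (4,1) = 214 − 153 = 61.
From row 1, 214 − (46 + 55 + 64) gives (1,3) = 49.
Row 4: 61 + 40 + 70 + ? = 214, so (4,4) = 43.
Using column 1: 46 + 73 + 61 + ? → (2,1) = 214 − 180 = 34.
Column 3 needs 214; the known cells sum to 156, so (3,3) = 58.
Row 2 needs 214; the known cells sum to 138, so (2,4) = 76.
The remaining cell in row 3 is (3,4) = 214 − 183 = 31.

46 55 49 64 / 34 67 37 76 / 73 52 58 31 / 61 40 70 43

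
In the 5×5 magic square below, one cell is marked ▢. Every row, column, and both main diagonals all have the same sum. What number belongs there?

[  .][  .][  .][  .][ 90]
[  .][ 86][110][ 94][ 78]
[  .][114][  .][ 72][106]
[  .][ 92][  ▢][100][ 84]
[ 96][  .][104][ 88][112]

76

Column 5 is complete and sums to 470; that is the magic constant.
From row 2, 470 − (86 + 110 + 94 + 78) gives (2,1) = 102.
The remaining cell in row 5 is (5,2) = 470 − 400 = 70.
Column 2 needs 470; the known cells sum to 362, so (1,2) = 108.
The remaining cell in column 4 is (1,4) = 470 − 354 = 116.
Anti-diagonal must total 470; the given cells sum to 372, so (3,3) = 98.
Row 3 must total 470; the given cells sum to 390, so (3,1) = 80.
Using main diagonal: 86 + 98 + 100 + 112 + ? → (1,1) = 470 − 396 = 74.
Row 1: 74 + 108 + 116 + 90 + ? = 470, so (1,3) = 82.
The remaining cell in column 1 is (4,1) = 470 − 352 = 118.
Using column 3: 82 + 110 + 98 + 104 + ? → (4,3) = 470 − 394 = 76.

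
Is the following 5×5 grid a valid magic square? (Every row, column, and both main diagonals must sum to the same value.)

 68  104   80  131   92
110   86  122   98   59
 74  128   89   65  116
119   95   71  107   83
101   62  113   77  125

Row 1: 68 + 104 + 80 + 131 + 92 = 475.
Row 2: 110 + 86 + 122 + 98 + 59 = 475.
Row 3: 74 + 128 + 89 + 65 + 116 = 472.
Row 4: 119 + 95 + 71 + 107 + 83 = 475.
Row 5: 101 + 62 + 113 + 77 + 125 = 478.
Column 1: 68 + 110 + 74 + 119 + 101 = 472.
Column 2: 104 + 86 + 128 + 95 + 62 = 475.
Column 3: 80 + 122 + 89 + 71 + 113 = 475.
Column 4: 131 + 98 + 65 + 107 + 77 = 478.
Column 5: 92 + 59 + 116 + 83 + 125 = 475.
Main diagonal: 68 + 86 + 89 + 107 + 125 = 475.
Anti-diagonal: 92 + 98 + 89 + 95 + 101 = 475.

No — row 2 sums to 475 but row 5 sums to 478.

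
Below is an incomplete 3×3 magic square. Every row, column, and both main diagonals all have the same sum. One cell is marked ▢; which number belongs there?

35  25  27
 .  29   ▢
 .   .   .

Row 1 is complete and sums to 87; that is the magic constant.
The remaining cell in column 2 is (3,2) = 87 − 54 = 33.
Main diagonal needs 87; the known cells sum to 64, so (3,3) = 23.
Anti-diagonal: 27 + 29 + ? = 87, so (3,1) = 31.
Column 1 must total 87; the given cells sum to 66, so (2,1) = 21.
Column 3 needs 87; the known cells sum to 50, so (2,3) = 37.

37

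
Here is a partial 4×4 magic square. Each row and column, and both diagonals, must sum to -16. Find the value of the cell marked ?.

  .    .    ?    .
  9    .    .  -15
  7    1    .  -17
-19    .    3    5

Row 3 must total -16; the given cells sum to -9, so (3,3) = -7.
Row 4 must total -16; the given cells sum to -11, so (4,2) = -5.
The remaining cell in column 1 is (1,1) = -16 − (-3) = -13.
From column 4, -16 − (-15 + (-17) + 5) gives (1,4) = 11.
The remaining cell in main diagonal is (2,2) = -16 − (-15) = -1.
The remaining cell in anti-diagonal is (2,3) = -16 − (-7) = -9.
From column 2, -16 − (-1 + 1 + (-5)) gives (1,2) = -11.
Column 3 must total -16; the given cells sum to -13, so (1,3) = -3.

-3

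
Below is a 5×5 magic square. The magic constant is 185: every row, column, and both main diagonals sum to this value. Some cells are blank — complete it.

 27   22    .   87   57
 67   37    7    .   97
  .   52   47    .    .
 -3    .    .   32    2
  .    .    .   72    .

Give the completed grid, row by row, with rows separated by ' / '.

27 22 -8 87 57 / 67 37 7 -23 97 / 82 52 47 17 -13 / -3 92 62 32 2 / 12 -18 77 72 42

Using row 1: 27 + 22 + 87 + 57 + ? → (1,3) = 185 − 193 = -8.
The remaining cell in row 2 is (2,4) = 185 − 208 = -23.
The remaining cell in column 4 is (3,4) = 185 − 168 = 17.
Main diagonal needs 185; the known cells sum to 143, so (5,5) = 42.
The remaining cell in column 5 is (3,5) = 185 − 198 = -13.
The remaining cell in row 3 is (3,1) = 185 − 103 = 82.
Column 1: 27 + 67 + 82 + (-3) + ? = 185, so (5,1) = 12.
The remaining cell in anti-diagonal is (4,2) = 185 − 93 = 92.
Row 4 needs 185; the known cells sum to 123, so (4,3) = 62.
The remaining cell in column 2 is (5,2) = 185 − 203 = -18.
Column 3 needs 185; the known cells sum to 108, so (5,3) = 77.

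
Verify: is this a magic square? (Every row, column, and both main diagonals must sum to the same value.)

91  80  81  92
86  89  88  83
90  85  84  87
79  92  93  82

Row 1: 91 + 80 + 81 + 92 = 344.
Row 2: 86 + 89 + 88 + 83 = 346.
Row 3: 90 + 85 + 84 + 87 = 346.
Row 4: 79 + 92 + 93 + 82 = 346.
Column 1: 91 + 86 + 90 + 79 = 346.
Column 2: 80 + 89 + 85 + 92 = 346.
Column 3: 81 + 88 + 84 + 93 = 346.
Column 4: 92 + 83 + 87 + 82 = 344.
Main diagonal: 91 + 89 + 84 + 82 = 346.
Anti-diagonal: 92 + 88 + 85 + 79 = 344.

No — anti-diagonal sums to 344 but row 3 sums to 346.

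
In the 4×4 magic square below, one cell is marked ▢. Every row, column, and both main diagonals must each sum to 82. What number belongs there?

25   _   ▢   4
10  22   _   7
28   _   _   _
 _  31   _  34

Row 2: 10 + 22 + 7 + ? = 82, so (2,3) = 43.
Column 1: 25 + 10 + 28 + ? = 82, so (4,1) = 19.
The remaining cell in column 4 is (3,4) = 82 − 45 = 37.
Main diagonal needs 82; the known cells sum to 81, so (3,3) = 1.
Anti-diagonal: 4 + 43 + 19 + ? = 82, so (3,2) = 16.
Using row 4: 19 + 31 + 34 + ? → (4,3) = 82 − 84 = -2.
The remaining cell in column 2 is (1,2) = 82 − 69 = 13.
Column 3 needs 82; the known cells sum to 42, so (1,3) = 40.

40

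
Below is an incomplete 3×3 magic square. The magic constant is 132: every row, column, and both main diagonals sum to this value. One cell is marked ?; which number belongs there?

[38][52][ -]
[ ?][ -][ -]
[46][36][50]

Using row 1: 38 + 52 + ? → (1,3) = 132 − 90 = 42.
Column 1: 38 + 46 + ? = 132, so (2,1) = 48.

48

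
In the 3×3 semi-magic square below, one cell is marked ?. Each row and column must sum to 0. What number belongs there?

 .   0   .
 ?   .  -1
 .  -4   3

The remaining cell in row 3 is (3,1) = 0 − (-1) = 1.
Column 2: 0 + (-4) + ? = 0, so (2,2) = 4.
Column 3: -1 + 3 + ? = 0, so (1,3) = -2.
Using row 1: 0 + (-2) + ? → (1,1) = 0 − (-2) = 2.
From row 2, 0 − (4 + (-1)) gives (2,1) = -3.

-3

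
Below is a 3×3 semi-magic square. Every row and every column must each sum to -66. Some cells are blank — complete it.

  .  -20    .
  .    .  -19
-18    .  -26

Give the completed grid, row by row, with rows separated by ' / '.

-25 -20 -21 / -23 -24 -19 / -18 -22 -26

Using row 3: -18 + (-26) + ? → (3,2) = -66 − (-44) = -22.
Column 2: -20 + (-22) + ? = -66, so (2,2) = -24.
Column 3 must total -66; the given cells sum to -45, so (1,3) = -21.
Using row 1: -20 + (-21) + ? → (1,1) = -66 − (-41) = -25.
Using row 2: -24 + (-19) + ? → (2,1) = -66 − (-43) = -23.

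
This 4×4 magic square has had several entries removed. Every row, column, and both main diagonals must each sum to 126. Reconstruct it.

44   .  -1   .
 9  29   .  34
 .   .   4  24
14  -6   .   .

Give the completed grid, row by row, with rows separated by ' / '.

44 64 -1 19 / 9 29 54 34 / 59 39 4 24 / 14 -6 69 49

Row 2 must total 126; the given cells sum to 72, so (2,3) = 54.
The remaining cell in column 1 is (3,1) = 126 − 67 = 59.
Column 3 must total 126; the given cells sum to 57, so (4,3) = 69.
From main diagonal, 126 − (44 + 29 + 4) gives (4,4) = 49.
The remaining cell in row 3 is (3,2) = 126 − 87 = 39.
Column 2 must total 126; the given cells sum to 62, so (1,2) = 64.
Column 4 needs 126; the known cells sum to 107, so (1,4) = 19.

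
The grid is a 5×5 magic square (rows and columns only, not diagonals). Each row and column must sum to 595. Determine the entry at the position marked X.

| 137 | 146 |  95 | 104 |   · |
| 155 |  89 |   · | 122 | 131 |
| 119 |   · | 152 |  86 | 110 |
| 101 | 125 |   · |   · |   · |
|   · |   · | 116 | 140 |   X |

149

Using row 1: 137 + 146 + 95 + 104 + ? → (1,5) = 595 − 482 = 113.
Row 2: 155 + 89 + 122 + 131 + ? = 595, so (2,3) = 98.
Using row 3: 119 + 152 + 86 + 110 + ? → (3,2) = 595 − 467 = 128.
From column 1, 595 − (137 + 155 + 119 + 101) gives (5,1) = 83.
Using column 2: 146 + 89 + 128 + 125 + ? → (5,2) = 595 − 488 = 107.
From column 3, 595 − (95 + 98 + 152 + 116) gives (4,3) = 134.
Column 4 must total 595; the given cells sum to 452, so (4,4) = 143.
From row 4, 595 − (101 + 125 + 134 + 143) gives (4,5) = 92.
From row 5, 595 − (83 + 107 + 116 + 140) gives (5,5) = 149.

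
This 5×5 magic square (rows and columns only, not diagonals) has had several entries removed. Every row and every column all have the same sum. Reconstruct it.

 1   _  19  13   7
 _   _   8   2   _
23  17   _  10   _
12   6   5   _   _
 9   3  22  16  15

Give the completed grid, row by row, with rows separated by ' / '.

Row 5 is already complete: 9 + 3 + 22 + 16 + 15 = 65, so that is the magic constant.
The remaining cell in row 1 is (1,2) = 65 − 40 = 25.
Column 1 needs 65; the known cells sum to 45, so (2,1) = 20.
Column 2: 25 + 17 + 6 + 3 + ? = 65, so (2,2) = 14.
The remaining cell in column 3 is (3,3) = 65 − 54 = 11.
Column 4 needs 65; the known cells sum to 41, so (4,4) = 24.
Row 2 must total 65; the given cells sum to 44, so (2,5) = 21.
The remaining cell in row 3 is (3,5) = 65 − 61 = 4.
Using row 4: 12 + 6 + 5 + 24 + ? → (4,5) = 65 − 47 = 18.

1 25 19 13 7 / 20 14 8 2 21 / 23 17 11 10 4 / 12 6 5 24 18 / 9 3 22 16 15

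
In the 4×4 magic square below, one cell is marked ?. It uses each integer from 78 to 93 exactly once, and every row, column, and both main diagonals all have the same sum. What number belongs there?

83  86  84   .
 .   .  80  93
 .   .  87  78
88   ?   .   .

The entries are 78 through 93, which sum to 1368, so each line sums to 1368/4 = 342.
Row 1 must total 342; the given cells sum to 253, so (1,4) = 89.
Column 3: 84 + 80 + 87 + ? = 342, so (4,3) = 91.
Column 4 needs 342; the known cells sum to 260, so (4,4) = 82.
Main diagonal needs 342; the known cells sum to 252, so (2,2) = 90.
Using anti-diagonal: 89 + 80 + 88 + ? → (3,2) = 342 − 257 = 85.
Row 2 must total 342; the given cells sum to 263, so (2,1) = 79.
Row 3 needs 342; the known cells sum to 250, so (3,1) = 92.
From row 4, 342 − (88 + 91 + 82) gives (4,2) = 81.

81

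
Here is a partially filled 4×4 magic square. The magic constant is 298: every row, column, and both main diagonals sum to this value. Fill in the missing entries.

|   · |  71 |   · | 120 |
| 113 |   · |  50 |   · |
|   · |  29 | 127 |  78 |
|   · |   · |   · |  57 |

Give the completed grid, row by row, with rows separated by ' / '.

22 71 85 120 / 113 92 50 43 / 64 29 127 78 / 99 106 36 57

Row 3 must total 298; the given cells sum to 234, so (3,1) = 64.
The remaining cell in column 4 is (2,4) = 298 − 255 = 43.
Using anti-diagonal: 120 + 50 + 29 + ? → (4,1) = 298 − 199 = 99.
From row 2, 298 − (113 + 50 + 43) gives (2,2) = 92.
The remaining cell in column 1 is (1,1) = 298 − 276 = 22.
Column 2 needs 298; the known cells sum to 192, so (4,2) = 106.
From row 1, 298 − (22 + 71 + 120) gives (1,3) = 85.
From row 4, 298 − (99 + 106 + 57) gives (4,3) = 36.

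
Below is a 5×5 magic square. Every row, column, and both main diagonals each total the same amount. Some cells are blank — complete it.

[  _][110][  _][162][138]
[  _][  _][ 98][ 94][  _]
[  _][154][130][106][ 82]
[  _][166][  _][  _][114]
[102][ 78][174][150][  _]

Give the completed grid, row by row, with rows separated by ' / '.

Anti-diagonal is already complete: 138 + 94 + 130 + 166 + 102 = 630, so that is the magic constant.
Row 3 must total 630; the given cells sum to 472, so (3,1) = 158.
Row 5: 102 + 78 + 174 + 150 + ? = 630, so (5,5) = 126.
Column 2 needs 630; the known cells sum to 508, so (2,2) = 122.
The remaining cell in column 4 is (4,4) = 630 − 512 = 118.
From column 5, 630 − (138 + 82 + 114 + 126) gives (2,5) = 170.
Using main diagonal: 122 + 130 + 118 + 126 + ? → (1,1) = 630 − 496 = 134.
Using row 1: 134 + 110 + 162 + 138 + ? → (1,3) = 630 − 544 = 86.
Row 2 needs 630; the known cells sum to 484, so (2,1) = 146.
Column 1 needs 630; the known cells sum to 540, so (4,1) = 90.
Column 3: 86 + 98 + 130 + 174 + ? = 630, so (4,3) = 142.

134 110 86 162 138 / 146 122 98 94 170 / 158 154 130 106 82 / 90 166 142 118 114 / 102 78 174 150 126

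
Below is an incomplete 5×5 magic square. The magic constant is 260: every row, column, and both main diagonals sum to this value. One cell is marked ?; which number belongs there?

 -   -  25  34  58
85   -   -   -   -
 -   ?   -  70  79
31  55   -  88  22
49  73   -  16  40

Row 4 must total 260; the given cells sum to 196, so (4,3) = 64.
Row 5: 49 + 73 + 16 + 40 + ? = 260, so (5,3) = 82.
Column 4 must total 260; the given cells sum to 208, so (2,4) = 52.
From column 5, 260 − (58 + 79 + 22 + 40) gives (2,5) = 61.
From anti-diagonal, 260 − (58 + 52 + 55 + 49) gives (3,3) = 46.
The remaining cell in column 3 is (2,3) = 260 − 217 = 43.
Row 2 must total 260; the given cells sum to 241, so (2,2) = 19.
Main diagonal must total 260; the given cells sum to 193, so (1,1) = 67.
Row 1 needs 260; the known cells sum to 184, so (1,2) = 76.
Column 1 needs 260; the known cells sum to 232, so (3,1) = 28.
Column 2 must total 260; the given cells sum to 223, so (3,2) = 37.

37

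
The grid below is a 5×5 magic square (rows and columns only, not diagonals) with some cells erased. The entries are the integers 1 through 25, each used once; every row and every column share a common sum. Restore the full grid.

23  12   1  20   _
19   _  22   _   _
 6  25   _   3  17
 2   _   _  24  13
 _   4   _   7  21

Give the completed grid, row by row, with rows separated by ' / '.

23 12 1 20 9 / 19 8 22 11 5 / 6 25 14 3 17 / 2 16 10 24 13 / 15 4 18 7 21

The entries are 1 through 25, which sum to 325, so each line sums to 325/5 = 65.
Row 1 must total 65; the given cells sum to 56, so (1,5) = 9.
From row 3, 65 − (6 + 25 + 3 + 17) gives (3,3) = 14.
The remaining cell in column 1 is (5,1) = 65 − 50 = 15.
Column 4: 20 + 3 + 24 + 7 + ? = 65, so (2,4) = 11.
Using column 5: 9 + 17 + 13 + 21 + ? → (2,5) = 65 − 60 = 5.
Row 2 needs 65; the known cells sum to 57, so (2,2) = 8.
Row 5: 15 + 4 + 7 + 21 + ? = 65, so (5,3) = 18.
Column 2 needs 65; the known cells sum to 49, so (4,2) = 16.
The remaining cell in column 3 is (4,3) = 65 − 55 = 10.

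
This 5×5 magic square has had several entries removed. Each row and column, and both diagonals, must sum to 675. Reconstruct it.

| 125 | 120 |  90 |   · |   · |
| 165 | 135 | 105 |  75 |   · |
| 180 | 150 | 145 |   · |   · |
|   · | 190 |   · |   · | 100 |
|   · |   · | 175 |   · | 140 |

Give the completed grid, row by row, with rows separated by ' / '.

125 120 90 185 155 / 165 135 105 75 195 / 180 150 145 115 85 / 95 190 160 130 100 / 110 80 175 170 140

Using row 2: 165 + 135 + 105 + 75 + ? → (2,5) = 675 − 480 = 195.
Column 2: 120 + 135 + 150 + 190 + ? = 675, so (5,2) = 80.
Column 3: 90 + 105 + 145 + 175 + ? = 675, so (4,3) = 160.
Main diagonal needs 675; the known cells sum to 545, so (4,4) = 130.
Using row 4: 190 + 160 + 130 + 100 + ? → (4,1) = 675 − 580 = 95.
Column 1 must total 675; the given cells sum to 565, so (5,1) = 110.
From anti-diagonal, 675 − (75 + 145 + 190 + 110) gives (1,5) = 155.
Row 1 must total 675; the given cells sum to 490, so (1,4) = 185.
Row 5 must total 675; the given cells sum to 505, so (5,4) = 170.
From column 4, 675 − (185 + 75 + 130 + 170) gives (3,4) = 115.
Column 5 needs 675; the known cells sum to 590, so (3,5) = 85.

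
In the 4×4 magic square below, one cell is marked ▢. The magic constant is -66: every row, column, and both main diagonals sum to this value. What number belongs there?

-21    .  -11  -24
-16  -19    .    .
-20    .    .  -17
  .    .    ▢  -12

-23

Using row 1: -21 + (-11) + (-24) + ? → (1,2) = -66 − (-56) = -10.
Column 1 needs -66; the known cells sum to -57, so (4,1) = -9.
Column 4 must total -66; the given cells sum to -53, so (2,4) = -13.
Main diagonal must total -66; the given cells sum to -52, so (3,3) = -14.
The remaining cell in row 2 is (2,3) = -66 − (-48) = -18.
Row 3 needs -66; the known cells sum to -51, so (3,2) = -15.
Column 2 must total -66; the given cells sum to -44, so (4,2) = -22.
Using column 3: -11 + (-18) + (-14) + ? → (4,3) = -66 − (-43) = -23.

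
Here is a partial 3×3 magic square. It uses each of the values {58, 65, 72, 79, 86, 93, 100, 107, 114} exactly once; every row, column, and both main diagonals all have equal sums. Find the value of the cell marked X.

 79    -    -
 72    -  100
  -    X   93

58

The 9 entries sum to 774, so each line sums to 774/3 = 258.
Using row 2: 72 + 100 + ? → (2,2) = 258 − 172 = 86.
Column 1: 79 + 72 + ? = 258, so (3,1) = 107.
From column 3, 258 − (100 + 93) gives (1,3) = 65.
Using row 1: 79 + 65 + ? → (1,2) = 258 − 144 = 114.
Using row 3: 107 + 93 + ? → (3,2) = 258 − 200 = 58.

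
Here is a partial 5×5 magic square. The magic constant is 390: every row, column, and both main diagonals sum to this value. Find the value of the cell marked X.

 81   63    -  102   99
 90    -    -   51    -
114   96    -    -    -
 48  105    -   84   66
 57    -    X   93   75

Row 1 needs 390; the known cells sum to 345, so (1,3) = 45.
Row 4: 48 + 105 + 84 + 66 + ? = 390, so (4,3) = 87.
Column 4 needs 390; the known cells sum to 330, so (3,4) = 60.
Using anti-diagonal: 99 + 51 + 105 + 57 + ? → (3,3) = 390 − 312 = 78.
Row 3 needs 390; the known cells sum to 348, so (3,5) = 42.
From column 5, 390 − (99 + 42 + 66 + 75) gives (2,5) = 108.
From main diagonal, 390 − (81 + 78 + 84 + 75) gives (2,2) = 72.
Using row 2: 90 + 72 + 51 + 108 + ? → (2,3) = 390 − 321 = 69.
Column 2 needs 390; the known cells sum to 336, so (5,2) = 54.
The remaining cell in column 3 is (5,3) = 390 − 279 = 111.

111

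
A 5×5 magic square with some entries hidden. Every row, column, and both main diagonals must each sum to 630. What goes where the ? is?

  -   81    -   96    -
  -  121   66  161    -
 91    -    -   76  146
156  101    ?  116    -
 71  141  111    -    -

Column 2: 81 + 121 + 101 + 141 + ? = 630, so (3,2) = 186.
The remaining cell in column 4 is (5,4) = 630 − 449 = 181.
Row 3 needs 630; the known cells sum to 499, so (3,3) = 131.
Row 5: 71 + 141 + 111 + 181 + ? = 630, so (5,5) = 126.
From main diagonal, 630 − (121 + 131 + 116 + 126) gives (1,1) = 136.
From anti-diagonal, 630 − (161 + 131 + 101 + 71) gives (1,5) = 166.
Using row 1: 136 + 81 + 96 + 166 + ? → (1,3) = 630 − 479 = 151.
From column 1, 630 − (136 + 91 + 156 + 71) gives (2,1) = 176.
Column 3 must total 630; the given cells sum to 459, so (4,3) = 171.

171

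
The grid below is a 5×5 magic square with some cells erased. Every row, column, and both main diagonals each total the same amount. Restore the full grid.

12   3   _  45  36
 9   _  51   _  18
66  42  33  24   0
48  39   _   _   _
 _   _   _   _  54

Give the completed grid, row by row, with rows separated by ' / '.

12 3 69 45 36 / 9 60 51 27 18 / 66 42 33 24 0 / 48 39 15 6 57 / 30 21 -3 63 54

Row 3 is already complete: 66 + 42 + 33 + 24 + 0 = 165, so that is the magic constant.
The remaining cell in row 1 is (1,3) = 165 − 96 = 69.
Column 1: 12 + 9 + 66 + 48 + ? = 165, so (5,1) = 30.
Using column 5: 36 + 18 + 0 + 54 + ? → (4,5) = 165 − 108 = 57.
From anti-diagonal, 165 − (36 + 33 + 39 + 30) gives (2,4) = 27.
From row 2, 165 − (9 + 51 + 27 + 18) gives (2,2) = 60.
Using column 2: 3 + 60 + 42 + 39 + ? → (5,2) = 165 − 144 = 21.
From main diagonal, 165 − (12 + 60 + 33 + 54) gives (4,4) = 6.
Using row 4: 48 + 39 + 6 + 57 + ? → (4,3) = 165 − 150 = 15.
From column 3, 165 − (69 + 51 + 33 + 15) gives (5,3) = -3.
Column 4 needs 165; the known cells sum to 102, so (5,4) = 63.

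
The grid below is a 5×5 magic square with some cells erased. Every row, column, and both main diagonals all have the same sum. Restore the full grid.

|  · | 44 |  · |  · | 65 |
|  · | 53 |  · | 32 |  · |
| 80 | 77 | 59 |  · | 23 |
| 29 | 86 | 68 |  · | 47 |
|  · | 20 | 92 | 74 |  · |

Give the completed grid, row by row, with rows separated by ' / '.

62 44 26 83 65 / 71 53 35 32 89 / 80 77 59 41 23 / 29 86 68 50 47 / 38 20 92 74 56

Column 2 is already complete: 44 + 53 + 77 + 86 + 20 = 280, so that is the magic constant.
Row 3 needs 280; the known cells sum to 239, so (3,4) = 41.
The remaining cell in row 4 is (4,4) = 280 − 230 = 50.
Column 4 needs 280; the known cells sum to 197, so (1,4) = 83.
Using anti-diagonal: 65 + 32 + 59 + 86 + ? → (5,1) = 280 − 242 = 38.
Row 5 must total 280; the given cells sum to 224, so (5,5) = 56.
Using column 5: 65 + 23 + 47 + 56 + ? → (2,5) = 280 − 191 = 89.
Main diagonal must total 280; the given cells sum to 218, so (1,1) = 62.
The remaining cell in row 1 is (1,3) = 280 − 254 = 26.
Column 1 needs 280; the known cells sum to 209, so (2,1) = 71.
The remaining cell in column 3 is (2,3) = 280 − 245 = 35.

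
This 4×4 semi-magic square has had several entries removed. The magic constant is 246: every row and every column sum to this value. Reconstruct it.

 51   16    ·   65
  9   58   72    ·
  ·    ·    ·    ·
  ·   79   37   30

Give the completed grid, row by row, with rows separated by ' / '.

51 16 114 65 / 9 58 72 107 / 86 93 23 44 / 100 79 37 30

Row 1 must total 246; the given cells sum to 132, so (1,3) = 114.
Using row 2: 9 + 58 + 72 + ? → (2,4) = 246 − 139 = 107.
Using row 4: 79 + 37 + 30 + ? → (4,1) = 246 − 146 = 100.
Using column 1: 51 + 9 + 100 + ? → (3,1) = 246 − 160 = 86.
Column 2 must total 246; the given cells sum to 153, so (3,2) = 93.
The remaining cell in column 3 is (3,3) = 246 − 223 = 23.
Column 4 must total 246; the given cells sum to 202, so (3,4) = 44.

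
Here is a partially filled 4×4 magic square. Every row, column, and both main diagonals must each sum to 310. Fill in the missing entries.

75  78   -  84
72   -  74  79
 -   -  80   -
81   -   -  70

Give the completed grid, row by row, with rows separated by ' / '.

75 78 73 84 / 72 85 74 79 / 82 71 80 77 / 81 76 83 70

Row 1: 75 + 78 + 84 + ? = 310, so (1,3) = 73.
From row 2, 310 − (72 + 74 + 79) gives (2,2) = 85.
Column 1 must total 310; the given cells sum to 228, so (3,1) = 82.
Column 3: 73 + 74 + 80 + ? = 310, so (4,3) = 83.
Column 4 needs 310; the known cells sum to 233, so (3,4) = 77.
Anti-diagonal: 84 + 74 + 81 + ? = 310, so (3,2) = 71.
Row 4 must total 310; the given cells sum to 234, so (4,2) = 76.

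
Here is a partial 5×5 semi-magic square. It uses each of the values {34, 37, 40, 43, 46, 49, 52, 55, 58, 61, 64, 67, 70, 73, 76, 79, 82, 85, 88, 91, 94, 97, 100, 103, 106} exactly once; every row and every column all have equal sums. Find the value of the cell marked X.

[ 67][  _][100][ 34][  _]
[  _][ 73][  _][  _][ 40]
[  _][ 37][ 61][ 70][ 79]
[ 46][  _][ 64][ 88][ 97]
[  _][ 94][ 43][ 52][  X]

The 25 entries sum to 1750, so each line sums to 1750/5 = 350.
From row 3, 350 − (37 + 61 + 70 + 79) gives (3,1) = 103.
Row 4 must total 350; the given cells sum to 295, so (4,2) = 55.
Using column 2: 73 + 37 + 55 + 94 + ? → (1,2) = 350 − 259 = 91.
Column 3: 100 + 61 + 64 + 43 + ? = 350, so (2,3) = 82.
Using column 4: 34 + 70 + 88 + 52 + ? → (2,4) = 350 − 244 = 106.
From row 1, 350 − (67 + 91 + 100 + 34) gives (1,5) = 58.
From row 2, 350 − (73 + 82 + 106 + 40) gives (2,1) = 49.
From column 1, 350 − (67 + 49 + 103 + 46) gives (5,1) = 85.
Using column 5: 58 + 40 + 79 + 97 + ? → (5,5) = 350 − 274 = 76.

76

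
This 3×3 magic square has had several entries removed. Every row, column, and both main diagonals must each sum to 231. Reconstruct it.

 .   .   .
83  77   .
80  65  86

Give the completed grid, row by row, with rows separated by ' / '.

68 89 74 / 83 77 71 / 80 65 86

Using row 2: 83 + 77 + ? → (2,3) = 231 − 160 = 71.
Column 1: 83 + 80 + ? = 231, so (1,1) = 68.
The remaining cell in column 2 is (1,2) = 231 − 142 = 89.
Column 3 must total 231; the given cells sum to 157, so (1,3) = 74.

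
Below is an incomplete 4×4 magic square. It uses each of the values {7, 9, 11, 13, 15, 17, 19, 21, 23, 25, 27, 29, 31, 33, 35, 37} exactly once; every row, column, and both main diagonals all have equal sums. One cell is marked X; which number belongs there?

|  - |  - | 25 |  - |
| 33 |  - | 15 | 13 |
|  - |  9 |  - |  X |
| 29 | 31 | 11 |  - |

23

The 16 entries sum to 352, so each line sums to 352/4 = 88.
The remaining cell in row 2 is (2,2) = 88 − 61 = 27.
Row 4 needs 88; the known cells sum to 71, so (4,4) = 17.
The remaining cell in column 2 is (1,2) = 88 − 67 = 21.
Column 3 needs 88; the known cells sum to 51, so (3,3) = 37.
The remaining cell in main diagonal is (1,1) = 88 − 81 = 7.
Anti-diagonal needs 88; the known cells sum to 53, so (1,4) = 35.
Column 1: 7 + 33 + 29 + ? = 88, so (3,1) = 19.
The remaining cell in column 4 is (3,4) = 88 − 65 = 23.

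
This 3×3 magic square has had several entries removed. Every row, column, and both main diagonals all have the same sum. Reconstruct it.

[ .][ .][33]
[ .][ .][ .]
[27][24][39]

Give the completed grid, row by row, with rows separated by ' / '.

21 36 33 / 42 30 18 / 27 24 39

Row 3 is already complete: 27 + 24 + 39 = 90, so that is the magic constant.
Column 3 needs 90; the known cells sum to 72, so (2,3) = 18.
The remaining cell in anti-diagonal is (2,2) = 90 − 60 = 30.
Row 2 needs 90; the known cells sum to 48, so (2,1) = 42.
Column 1 needs 90; the known cells sum to 69, so (1,1) = 21.
Column 2: 30 + 24 + ? = 90, so (1,2) = 36.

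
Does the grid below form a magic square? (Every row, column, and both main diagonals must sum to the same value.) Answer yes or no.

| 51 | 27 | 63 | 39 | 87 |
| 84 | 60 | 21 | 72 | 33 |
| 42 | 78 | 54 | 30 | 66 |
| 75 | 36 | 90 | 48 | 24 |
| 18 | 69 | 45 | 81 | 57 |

Row 1: 51 + 27 + 63 + 39 + 87 = 267.
Row 2: 84 + 60 + 21 + 72 + 33 = 270.
Row 3: 42 + 78 + 54 + 30 + 66 = 270.
Row 4: 75 + 36 + 90 + 48 + 24 = 273.
Row 5: 18 + 69 + 45 + 81 + 57 = 270.
Column 1: 51 + 84 + 42 + 75 + 18 = 270.
Column 2: 27 + 60 + 78 + 36 + 69 = 270.
Column 3: 63 + 21 + 54 + 90 + 45 = 273.
Column 4: 39 + 72 + 30 + 48 + 81 = 270.
Column 5: 87 + 33 + 66 + 24 + 57 = 267.
Main diagonal: 51 + 60 + 54 + 48 + 57 = 270.
Anti-diagonal: 87 + 72 + 54 + 36 + 18 = 267.

No — column 3 sums to 273 but anti-diagonal sums to 267.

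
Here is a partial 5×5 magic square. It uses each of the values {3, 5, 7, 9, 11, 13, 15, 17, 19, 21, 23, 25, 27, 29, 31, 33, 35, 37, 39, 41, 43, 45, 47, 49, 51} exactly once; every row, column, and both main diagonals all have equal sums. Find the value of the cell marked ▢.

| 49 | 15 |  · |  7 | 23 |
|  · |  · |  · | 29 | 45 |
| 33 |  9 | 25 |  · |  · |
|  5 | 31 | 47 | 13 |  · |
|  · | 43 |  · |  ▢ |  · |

35

The 25 entries sum to 675, so each line sums to 675/5 = 135.
Row 1 must total 135; the given cells sum to 94, so (1,3) = 41.
Row 4 needs 135; the known cells sum to 96, so (4,5) = 39.
Using column 2: 15 + 9 + 31 + 43 + ? → (2,2) = 135 − 98 = 37.
Main diagonal must total 135; the given cells sum to 124, so (5,5) = 11.
Using anti-diagonal: 23 + 29 + 25 + 31 + ? → (5,1) = 135 − 108 = 27.
Column 1 needs 135; the known cells sum to 114, so (2,1) = 21.
Using column 5: 23 + 45 + 39 + 11 + ? → (3,5) = 135 − 118 = 17.
Using row 2: 21 + 37 + 29 + 45 + ? → (2,3) = 135 − 132 = 3.
Row 3 needs 135; the known cells sum to 84, so (3,4) = 51.
Column 3 needs 135; the known cells sum to 116, so (5,3) = 19.
The remaining cell in column 4 is (5,4) = 135 − 100 = 35.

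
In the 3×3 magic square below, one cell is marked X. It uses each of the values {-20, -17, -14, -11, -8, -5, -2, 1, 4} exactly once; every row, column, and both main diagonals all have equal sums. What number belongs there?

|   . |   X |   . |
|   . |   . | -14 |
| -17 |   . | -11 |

-20

The 9 entries sum to -72, so each line sums to -72/3 = -24.
Row 3: -17 + (-11) + ? = -24, so (3,2) = 4.
The remaining cell in column 3 is (1,3) = -24 − (-25) = 1.
Anti-diagonal must total -24; the given cells sum to -16, so (2,2) = -8.
Row 2 needs -24; the known cells sum to -22, so (2,1) = -2.
The remaining cell in column 1 is (1,1) = -24 − (-19) = -5.
Using column 2: -8 + 4 + ? → (1,2) = -24 − (-4) = -20.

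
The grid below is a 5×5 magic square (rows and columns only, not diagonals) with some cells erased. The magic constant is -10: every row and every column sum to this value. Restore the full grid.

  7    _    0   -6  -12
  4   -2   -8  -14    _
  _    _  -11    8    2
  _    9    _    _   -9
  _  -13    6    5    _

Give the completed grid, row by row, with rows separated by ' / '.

The remaining cell in row 1 is (1,2) = -10 − (-11) = 1.
Row 2: 4 + (-2) + (-8) + (-14) + ? = -10, so (2,5) = 10.
Using column 2: 1 + (-2) + 9 + (-13) + ? → (3,2) = -10 − (-5) = -5.
Column 3 needs -10; the known cells sum to -13, so (4,3) = 3.
The remaining cell in column 4 is (4,4) = -10 − (-7) = -3.
Using column 5: -12 + 10 + 2 + (-9) + ? → (5,5) = -10 − (-9) = -1.
Row 3 needs -10; the known cells sum to -6, so (3,1) = -4.
The remaining cell in row 4 is (4,1) = -10 − 0 = -10.
The remaining cell in row 5 is (5,1) = -10 − (-3) = -7.

7 1 0 -6 -12 / 4 -2 -8 -14 10 / -4 -5 -11 8 2 / -10 9 3 -3 -9 / -7 -13 6 5 -1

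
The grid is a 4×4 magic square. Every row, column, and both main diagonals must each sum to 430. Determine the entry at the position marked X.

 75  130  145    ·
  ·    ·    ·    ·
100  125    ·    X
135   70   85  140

95

Using row 1: 75 + 130 + 145 + ? → (1,4) = 430 − 350 = 80.
Using column 1: 75 + 100 + 135 + ? → (2,1) = 430 − 310 = 120.
Column 2: 130 + 125 + 70 + ? = 430, so (2,2) = 105.
From main diagonal, 430 − (75 + 105 + 140) gives (3,3) = 110.
Anti-diagonal needs 430; the known cells sum to 340, so (2,3) = 90.
Row 2 needs 430; the known cells sum to 315, so (2,4) = 115.
From row 3, 430 − (100 + 125 + 110) gives (3,4) = 95.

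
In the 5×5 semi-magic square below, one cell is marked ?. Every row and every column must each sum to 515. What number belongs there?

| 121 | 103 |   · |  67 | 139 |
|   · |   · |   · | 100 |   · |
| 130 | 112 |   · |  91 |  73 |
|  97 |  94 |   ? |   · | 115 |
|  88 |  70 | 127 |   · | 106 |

76

Row 1 must total 515; the given cells sum to 430, so (1,3) = 85.
Row 3 must total 515; the given cells sum to 406, so (3,3) = 109.
Row 5 needs 515; the known cells sum to 391, so (5,4) = 124.
Using column 1: 121 + 130 + 97 + 88 + ? → (2,1) = 515 − 436 = 79.
The remaining cell in column 2 is (2,2) = 515 − 379 = 136.
The remaining cell in column 4 is (4,4) = 515 − 382 = 133.
Column 5: 139 + 73 + 115 + 106 + ? = 515, so (2,5) = 82.
Using row 2: 79 + 136 + 100 + 82 + ? → (2,3) = 515 − 397 = 118.
From row 4, 515 − (97 + 94 + 133 + 115) gives (4,3) = 76.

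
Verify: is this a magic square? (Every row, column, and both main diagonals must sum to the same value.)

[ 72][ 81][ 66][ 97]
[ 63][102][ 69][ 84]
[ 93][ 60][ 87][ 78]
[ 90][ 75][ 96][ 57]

No — row 1 sums to 316 but column 1 sums to 318.

Row 1: 72 + 81 + 66 + 97 = 316.
Row 2: 63 + 102 + 69 + 84 = 318.
Row 3: 93 + 60 + 87 + 78 = 318.
Row 4: 90 + 75 + 96 + 57 = 318.
Column 1: 72 + 63 + 93 + 90 = 318.
Column 2: 81 + 102 + 60 + 75 = 318.
Column 3: 66 + 69 + 87 + 96 = 318.
Column 4: 97 + 84 + 78 + 57 = 316.
Main diagonal: 72 + 102 + 87 + 57 = 318.
Anti-diagonal: 97 + 69 + 60 + 90 = 316.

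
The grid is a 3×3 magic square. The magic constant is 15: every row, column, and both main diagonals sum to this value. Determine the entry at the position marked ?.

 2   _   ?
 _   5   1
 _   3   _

6

Row 2: 5 + 1 + ? = 15, so (2,1) = 9.
Column 1 must total 15; the given cells sum to 11, so (3,1) = 4.
Using column 2: 5 + 3 + ? → (1,2) = 15 − 8 = 7.
Main diagonal: 2 + 5 + ? = 15, so (3,3) = 8.
Using anti-diagonal: 5 + 4 + ? → (1,3) = 15 − 9 = 6.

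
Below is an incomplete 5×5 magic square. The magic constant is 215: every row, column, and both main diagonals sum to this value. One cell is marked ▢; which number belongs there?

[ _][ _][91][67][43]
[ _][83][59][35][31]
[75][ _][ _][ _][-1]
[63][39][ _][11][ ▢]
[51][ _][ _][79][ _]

87

Row 2 needs 215; the known cells sum to 208, so (2,1) = 7.
The remaining cell in column 1 is (1,1) = 215 − 196 = 19.
From column 4, 215 − (67 + 35 + 11 + 79) gives (3,4) = 23.
The remaining cell in anti-diagonal is (3,3) = 215 − 168 = 47.
Using row 1: 19 + 91 + 67 + 43 + ? → (1,2) = 215 − 220 = -5.
Row 3: 75 + 47 + 23 + (-1) + ? = 215, so (3,2) = 71.
Column 2: -5 + 83 + 71 + 39 + ? = 215, so (5,2) = 27.
Main diagonal needs 215; the known cells sum to 160, so (5,5) = 55.
Row 5: 51 + 27 + 79 + 55 + ? = 215, so (5,3) = 3.
Column 3: 91 + 59 + 47 + 3 + ? = 215, so (4,3) = 15.
The remaining cell in column 5 is (4,5) = 215 − 128 = 87.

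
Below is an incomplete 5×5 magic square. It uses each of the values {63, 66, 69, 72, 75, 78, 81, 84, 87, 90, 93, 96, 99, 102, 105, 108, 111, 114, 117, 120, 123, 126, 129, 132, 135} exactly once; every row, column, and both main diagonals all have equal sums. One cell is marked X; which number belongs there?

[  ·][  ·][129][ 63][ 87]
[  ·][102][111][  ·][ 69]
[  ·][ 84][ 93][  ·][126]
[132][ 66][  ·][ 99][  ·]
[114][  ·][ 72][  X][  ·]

The 25 entries sum to 2475, so each line sums to 2475/5 = 495.
Column 3 needs 495; the known cells sum to 405, so (4,3) = 90.
Anti-diagonal must total 495; the given cells sum to 360, so (2,4) = 135.
The remaining cell in row 2 is (2,1) = 495 − 417 = 78.
The remaining cell in row 4 is (4,5) = 495 − 387 = 108.
The remaining cell in column 5 is (5,5) = 495 − 390 = 105.
From main diagonal, 495 − (102 + 93 + 99 + 105) gives (1,1) = 96.
The remaining cell in row 1 is (1,2) = 495 − 375 = 120.
From column 1, 495 − (96 + 78 + 132 + 114) gives (3,1) = 75.
The remaining cell in column 2 is (5,2) = 495 − 372 = 123.
Row 3 must total 495; the given cells sum to 378, so (3,4) = 117.
Using row 5: 114 + 123 + 72 + 105 + ? → (5,4) = 495 − 414 = 81.

81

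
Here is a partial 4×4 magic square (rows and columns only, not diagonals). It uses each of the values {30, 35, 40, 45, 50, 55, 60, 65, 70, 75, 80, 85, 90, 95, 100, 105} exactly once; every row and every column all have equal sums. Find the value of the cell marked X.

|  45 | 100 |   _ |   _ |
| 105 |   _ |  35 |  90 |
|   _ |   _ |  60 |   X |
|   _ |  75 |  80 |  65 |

85

The 16 entries sum to 1080, so each line sums to 1080/4 = 270.
The remaining cell in row 2 is (2,2) = 270 − 230 = 40.
The remaining cell in row 4 is (4,1) = 270 − 220 = 50.
Column 1 must total 270; the given cells sum to 200, so (3,1) = 70.
Column 2 needs 270; the known cells sum to 215, so (3,2) = 55.
Column 3 must total 270; the given cells sum to 175, so (1,3) = 95.
Row 1 needs 270; the known cells sum to 240, so (1,4) = 30.
Row 3 needs 270; the known cells sum to 185, so (3,4) = 85.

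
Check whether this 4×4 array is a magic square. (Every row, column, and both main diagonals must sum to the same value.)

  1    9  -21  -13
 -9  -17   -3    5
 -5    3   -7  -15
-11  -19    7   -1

Row 1: 1 + 9 + (-21) + (-13) = -24.
Row 2: -9 + (-17) + (-3) + 5 = -24.
Row 3: -5 + 3 + (-7) + (-15) = -24.
Row 4: -11 + (-19) + 7 + (-1) = -24.
Column 1: 1 + (-9) + (-5) + (-11) = -24.
Column 2: 9 + (-17) + 3 + (-19) = -24.
Column 3: -21 + (-3) + (-7) + 7 = -24.
Column 4: -13 + 5 + (-15) + (-1) = -24.
Main diagonal: 1 + (-17) + (-7) + (-1) = -24.
Anti-diagonal: -13 + (-3) + 3 + (-11) = -24.
All lines sum to -24.

Yes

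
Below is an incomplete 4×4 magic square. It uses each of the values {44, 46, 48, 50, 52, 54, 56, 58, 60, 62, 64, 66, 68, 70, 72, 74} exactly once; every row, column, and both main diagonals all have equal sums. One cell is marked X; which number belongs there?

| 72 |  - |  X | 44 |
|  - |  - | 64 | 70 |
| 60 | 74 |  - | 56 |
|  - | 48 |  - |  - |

58

The 16 entries sum to 944, so each line sums to 944/4 = 236.
Using row 3: 60 + 74 + 56 + ? → (3,3) = 236 − 190 = 46.
From column 4, 236 − (44 + 70 + 56) gives (4,4) = 66.
Main diagonal: 72 + 46 + 66 + ? = 236, so (2,2) = 52.
Anti-diagonal: 44 + 64 + 74 + ? = 236, so (4,1) = 54.
Row 2 needs 236; the known cells sum to 186, so (2,1) = 50.
Row 4 must total 236; the given cells sum to 168, so (4,3) = 68.
Using column 2: 52 + 74 + 48 + ? → (1,2) = 236 − 174 = 62.
Column 3: 64 + 46 + 68 + ? = 236, so (1,3) = 58.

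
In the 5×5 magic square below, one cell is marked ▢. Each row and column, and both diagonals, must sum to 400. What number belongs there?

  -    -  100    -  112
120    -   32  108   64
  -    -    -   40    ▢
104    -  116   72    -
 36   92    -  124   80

Row 2 must total 400; the given cells sum to 324, so (2,2) = 76.
From row 5, 400 − (36 + 92 + 124 + 80) gives (5,3) = 68.
Using column 3: 100 + 32 + 116 + 68 + ? → (3,3) = 400 − 316 = 84.
The remaining cell in column 4 is (1,4) = 400 − 344 = 56.
The remaining cell in main diagonal is (1,1) = 400 − 312 = 88.
Anti-diagonal must total 400; the given cells sum to 340, so (4,2) = 60.
Using row 1: 88 + 100 + 56 + 112 + ? → (1,2) = 400 − 356 = 44.
Row 4: 104 + 60 + 116 + 72 + ? = 400, so (4,5) = 48.
Column 1: 88 + 120 + 104 + 36 + ? = 400, so (3,1) = 52.
Column 2 must total 400; the given cells sum to 272, so (3,2) = 128.
Using column 5: 112 + 64 + 48 + 80 + ? → (3,5) = 400 − 304 = 96.

96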